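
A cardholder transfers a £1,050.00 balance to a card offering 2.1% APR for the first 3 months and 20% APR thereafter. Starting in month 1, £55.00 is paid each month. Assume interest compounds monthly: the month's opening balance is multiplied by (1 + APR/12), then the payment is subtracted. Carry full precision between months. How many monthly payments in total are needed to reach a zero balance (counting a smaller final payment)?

Promo months 1–3 at r₀ = 2.1%/12 = 0.00175; months 4+ at r₁ = 20%/12 = 0.0166667.
After month 3: iterate B ← B·(1+r₀) − £55.00 for 3 months → £890.23.
Then at r₁ with £55.00/mo: n₂ = −ln(1 − r₁·B/P)/ln(1+r₁) ≈ 19.02 → 20 more payments.

23 payments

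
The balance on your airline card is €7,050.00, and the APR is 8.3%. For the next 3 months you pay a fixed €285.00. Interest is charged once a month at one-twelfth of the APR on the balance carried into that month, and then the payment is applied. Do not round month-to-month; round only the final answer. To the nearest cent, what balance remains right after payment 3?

€6,336.37

Monthly rate r = 8.3%/12 = 0.691667% = 0.00691667.
Each month: B ← B·(1+r) − €285.00.
Month 1: interest €48.76; balance after payment €6,813.76.
Month 2: interest €47.13; balance after payment €6,575.89.
Month 3: interest €45.48; balance after payment €6,336.37.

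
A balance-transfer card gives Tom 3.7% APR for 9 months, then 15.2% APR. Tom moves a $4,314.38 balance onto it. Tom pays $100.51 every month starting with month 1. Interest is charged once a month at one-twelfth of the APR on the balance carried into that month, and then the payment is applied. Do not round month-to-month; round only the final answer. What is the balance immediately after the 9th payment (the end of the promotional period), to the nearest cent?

$3,519.76

Promo months 1–9 at r₀ = 3.7%/12 = 0.00308333; months 10+ at r₁ = 15.2%/12 = 0.0126667.
After month 9: iterate B ← B·(1+r₀) − $100.51 for 9 months → $3,519.76.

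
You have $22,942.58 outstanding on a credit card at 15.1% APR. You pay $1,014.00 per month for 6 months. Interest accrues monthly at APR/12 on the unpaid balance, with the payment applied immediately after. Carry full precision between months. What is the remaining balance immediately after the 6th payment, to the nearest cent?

$18,451.52

Monthly rate r = 15.1%/12 = 1.25833% = 0.0125833.
Each month: B ← B·(1+r) − $1,014.00.
Month 1: interest $288.69; balance after payment $22,217.27.
Month 2: interest $279.57; balance after payment $21,482.84.
Month 3: interest $270.33; balance after payment $20,739.17.
Month 4: interest $260.97; balance after payment $19,986.14.
Month 5: interest $251.49; balance after payment $19,223.63.
Month 6: interest $241.90; balance after payment $18,451.52.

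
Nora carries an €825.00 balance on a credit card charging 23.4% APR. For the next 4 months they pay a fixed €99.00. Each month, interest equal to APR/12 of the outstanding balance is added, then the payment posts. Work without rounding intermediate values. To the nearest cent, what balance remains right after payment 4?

Monthly rate r = 23.4%/12 = 1.95% = 0.0195.
Each month: B ← B·(1+r) − €99.00.
Month 1: interest €16.09; balance after payment €742.09.
Month 2: interest €14.47; balance after payment €657.56.
Month 3: interest €12.82; balance after payment €571.38.
Month 4: interest €11.14; balance after payment €483.52.

€483.52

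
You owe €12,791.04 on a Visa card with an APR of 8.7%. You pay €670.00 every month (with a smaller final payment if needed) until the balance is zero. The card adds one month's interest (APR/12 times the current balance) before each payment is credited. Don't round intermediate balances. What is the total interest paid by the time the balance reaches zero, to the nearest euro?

Monthly rate r = 8.7%/12 = 0.725% = 0.00725.
Payoff takes n = ⌈−ln(1 − rB₀/P)/ln(1+r)⌉ = ⌈20.623⌉ = 21 payments; the last is €417.88.
Total paid = 20·€670.00 + €417.88 = €13,817.88.
Total interest = total paid − principal = €13,817.88 − €12,791.04 = €1,026.84.

€1,027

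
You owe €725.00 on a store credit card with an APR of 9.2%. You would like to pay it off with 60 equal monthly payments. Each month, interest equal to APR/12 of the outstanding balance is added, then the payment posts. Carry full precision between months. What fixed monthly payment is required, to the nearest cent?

€15.12

Monthly rate r = 9.2%/12 = 0.766667% = 0.00766667.
Level-payment amortization: P = B₀·r / (1 − (1+r)^(−n)) = 725.00·0.00766667 / (1 − 1.00767^(−60)).
Denominator 1 − (1+r)^(−60) = 0.367607876.
P = 5.55833 / 0.367607876 ≈ 15.12.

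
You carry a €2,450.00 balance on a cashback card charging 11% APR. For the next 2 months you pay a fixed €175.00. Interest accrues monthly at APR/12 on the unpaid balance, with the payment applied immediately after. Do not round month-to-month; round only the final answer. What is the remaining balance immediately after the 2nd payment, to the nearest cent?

Monthly rate r = 11%/12 = 0.916667% = 0.00916667.
Each month: B ← B·(1+r) − €175.00.
Month 1: interest €22.46; balance after payment €2,297.46.
Month 2: interest €21.06; balance after payment €2,143.52.

€2,143.52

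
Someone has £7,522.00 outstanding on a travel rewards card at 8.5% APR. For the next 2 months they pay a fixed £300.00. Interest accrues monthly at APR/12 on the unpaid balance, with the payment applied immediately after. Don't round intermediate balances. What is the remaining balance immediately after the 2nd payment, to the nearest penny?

£7,026.81

Monthly rate r = 8.5%/12 = 0.708333% = 0.00708333.
Each month: B ← B·(1+r) − £300.00.
Month 1: interest £53.28; balance after payment £7,275.28.
Month 2: interest £51.53; balance after payment £7,026.81.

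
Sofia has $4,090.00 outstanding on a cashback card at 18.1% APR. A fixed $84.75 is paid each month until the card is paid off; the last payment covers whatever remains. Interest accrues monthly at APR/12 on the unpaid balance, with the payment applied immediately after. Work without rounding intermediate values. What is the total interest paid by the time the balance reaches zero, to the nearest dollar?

Monthly rate r = 18.1%/12 = 1.50833% = 0.0150833.
Payoff takes n = ⌈−ln(1 − rB₀/P)/ln(1+r)⌉ = ⌈86.946⌉ = 87 payments; the last is $80.20.
Total paid = 86·$84.75 + $80.20 = $7,368.70.
Total interest = total paid − principal = $7,368.70 − $4,090.00 = $3,278.70.

$3,279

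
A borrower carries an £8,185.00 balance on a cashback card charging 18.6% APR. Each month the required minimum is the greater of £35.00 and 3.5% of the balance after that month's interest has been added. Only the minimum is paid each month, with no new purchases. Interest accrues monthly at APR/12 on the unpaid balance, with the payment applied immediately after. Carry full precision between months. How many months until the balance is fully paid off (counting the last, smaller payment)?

Monthly rate r = 18.6%/12 = 1.55% = 0.0155.
While 3.5% of the post-interest balance exceeds £35.00, each month B ← (B·(1+r))·(1 − 0.035), i.e. B shrinks by the factor (1+r)·0.965 = 0.97996.
This holds for months 1–105. Entering month 106 the balance is £976.74; 3.5% of the post-interest balance is now below £35.00, so the flat £35.00 minimum applies from here.
From month 106 a fixed £35.00 at rate r clears £976.74 in 37 more payments. Total: 105 + 37 = 142 months.

142 months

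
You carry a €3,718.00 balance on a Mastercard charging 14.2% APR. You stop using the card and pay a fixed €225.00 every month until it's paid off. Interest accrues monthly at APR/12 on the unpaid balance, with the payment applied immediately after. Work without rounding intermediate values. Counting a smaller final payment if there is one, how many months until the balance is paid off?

Monthly rate r = 14.2%/12 = 1.18333% = 0.0118333.
Recurrence: B ← B·(1+r) − €225.00.
Month 1: interest €44.00; balance after payment €3,537.00.
Month 2: interest €41.85; balance after payment €3,353.85.
Closed form: n = −ln(1 − rB₀/P)/ln(1+r) = −ln(0.80446)/ln(1.01183) ≈ 18.496, so the balance reaches zero during payment 19.

19 payments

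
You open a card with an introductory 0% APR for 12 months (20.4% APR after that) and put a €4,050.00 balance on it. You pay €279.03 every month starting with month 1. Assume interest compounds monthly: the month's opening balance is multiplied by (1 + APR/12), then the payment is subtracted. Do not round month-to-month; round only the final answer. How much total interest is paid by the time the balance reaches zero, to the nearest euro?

Promo months 1–12 at r₀ = 0%/12 = 0; months 13+ at r₁ = 20.4%/12 = 0.017.
After month 12 (no interest yet): B = €4,050.00 − 12·€279.03 = €701.64.
Then at r₁ with €279.03/mo: n₂ = −ln(1 − r₁·B/P)/ln(1+r₁) ≈ 2.59 → 3 more payments.
Total paid = 14·€279.03 + €165.66 = €4,072.08; interest = €4,072.08 − €4,050.00 = €22.08.

€22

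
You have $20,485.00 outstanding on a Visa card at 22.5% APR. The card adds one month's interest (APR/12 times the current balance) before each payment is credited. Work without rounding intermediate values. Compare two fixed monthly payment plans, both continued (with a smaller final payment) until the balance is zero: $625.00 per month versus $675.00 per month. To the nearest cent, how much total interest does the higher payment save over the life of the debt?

$1,490.23

Monthly rate r = 22.5%/12 = 1.875% = 0.01875.
At $625.00/mo: n = ⌈−ln(1 − rB₀/P)/ln(1+r)⌉ = 52 payments (last $201.39); total interest = total paid − $20,485.00 = $11,591.39.
At $675.00/mo: 46 payments (last $211.16); total interest $10,101.16.
Interest saved = $11,591.39 − $10,101.16 = $1,490.23.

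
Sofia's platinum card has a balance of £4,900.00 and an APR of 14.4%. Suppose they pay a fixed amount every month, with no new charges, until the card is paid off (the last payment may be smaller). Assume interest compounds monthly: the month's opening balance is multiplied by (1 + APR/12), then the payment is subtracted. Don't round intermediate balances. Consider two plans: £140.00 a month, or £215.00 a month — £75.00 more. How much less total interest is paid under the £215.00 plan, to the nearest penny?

Monthly rate r = 14.4%/12 = 1.2% = 0.012.
At £140.00/mo: n = ⌈−ln(1 − rB₀/P)/ln(1+r)⌉ = 46 payments (last £93.39); total interest = total paid − £4,900.00 = £1,493.39.
At £215.00/mo: 27 payments (last £168.88); total interest £858.88.
Interest saved = £1,493.39 − £858.88 = £634.51.

£634.51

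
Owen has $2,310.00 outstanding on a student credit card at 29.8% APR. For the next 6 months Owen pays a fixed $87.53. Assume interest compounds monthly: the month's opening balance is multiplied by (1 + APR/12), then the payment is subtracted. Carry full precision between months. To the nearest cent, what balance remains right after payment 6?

Monthly rate r = 29.8%/12 = 2.48333% = 0.0248333.
Each month: B ← B·(1+r) − $87.53.
Month 1: interest $57.36; balance after payment $2,279.83.
Month 2: interest $56.62; balance after payment $2,248.92.
Month 3: interest $55.85; balance after payment $2,217.24.
Month 4: interest $55.06; balance after payment $2,184.77.
Month 5: interest $54.26; balance after payment $2,151.50.
Month 6: interest $53.43; balance after payment $2,117.39.

$2,117.39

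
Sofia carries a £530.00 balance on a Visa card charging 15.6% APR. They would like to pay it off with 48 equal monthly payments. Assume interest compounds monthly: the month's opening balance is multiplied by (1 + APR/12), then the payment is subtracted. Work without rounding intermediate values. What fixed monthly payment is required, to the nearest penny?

Monthly rate r = 15.6%/12 = 1.3% = 0.013.
Level-payment amortization: P = B₀·r / (1 − (1+r)^(−n)) = 530.00·0.013 / (1 − 1.013^(−48)).
Denominator 1 − (1+r)^(−48) = 0.462044165.
P = 6.89 / 0.462044165 ≈ 14.91.

£14.91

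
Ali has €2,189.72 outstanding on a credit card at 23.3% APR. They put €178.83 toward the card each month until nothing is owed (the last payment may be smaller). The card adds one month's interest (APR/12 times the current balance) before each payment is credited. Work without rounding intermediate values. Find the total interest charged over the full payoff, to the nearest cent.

Monthly rate r = 23.3%/12 = 1.94167% = 0.0194167.
Payoff takes n = ⌈−ln(1 − rB₀/P)/ln(1+r)⌉ = ⌈14.117⌉ = 15 payments; the last is €21.14.
Total paid = 14·€178.83 + €21.14 = €2,524.76.
Total interest = total paid − principal = €2,524.76 − €2,189.72 = €335.04.

€335.04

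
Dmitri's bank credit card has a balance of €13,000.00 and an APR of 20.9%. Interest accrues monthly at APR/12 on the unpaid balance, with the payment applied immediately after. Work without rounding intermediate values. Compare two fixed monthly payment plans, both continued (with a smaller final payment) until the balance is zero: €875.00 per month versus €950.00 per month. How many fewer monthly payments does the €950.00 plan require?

2 fewer payments

Monthly rate r = 20.9%/12 = 1.74167% = 0.0174167.
At €875.00/mo: n = ⌈−ln(1 − rB₀/P)/ln(1+r)⌉ = 18 payments (last €300.63); total interest = total paid − €13,000.00 = €2,175.63.
At €950.00/mo: 16 payments (last €730.20); total interest €1,980.20.
Payments saved = 18 − 16 = 2.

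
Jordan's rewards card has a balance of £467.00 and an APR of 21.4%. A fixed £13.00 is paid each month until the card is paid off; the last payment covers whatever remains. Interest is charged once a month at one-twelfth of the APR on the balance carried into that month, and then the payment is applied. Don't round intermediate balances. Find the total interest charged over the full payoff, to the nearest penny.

Monthly rate r = 21.4%/12 = 1.78333% = 0.0178333.
Payoff takes n = ⌈−ln(1 − rB₀/P)/ln(1+r)⌉ = ⌈57.897⌉ = 58 payments; the last is £11.67.
Total paid = 57·£13.00 + £11.67 = £752.67.
Total interest = total paid − principal = £752.67 − £467.00 = £285.67.

£285.67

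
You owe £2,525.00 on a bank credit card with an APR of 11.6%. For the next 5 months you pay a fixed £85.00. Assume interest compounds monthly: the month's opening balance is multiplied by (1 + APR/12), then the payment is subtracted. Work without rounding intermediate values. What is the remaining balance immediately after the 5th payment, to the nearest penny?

Monthly rate r = 11.6%/12 = 0.966667% = 0.00966667.
Each month: B ← B·(1+r) − £85.00.
Month 1: interest £24.41; balance after payment £2,464.41.
Month 2: interest £23.82; balance after payment £2,403.23.
Month 3: interest £23.23; balance after payment £2,341.46.
Month 4: interest £22.63; balance after payment £2,279.10.
Month 5: interest £22.03; balance after payment £2,216.13.

£2,216.13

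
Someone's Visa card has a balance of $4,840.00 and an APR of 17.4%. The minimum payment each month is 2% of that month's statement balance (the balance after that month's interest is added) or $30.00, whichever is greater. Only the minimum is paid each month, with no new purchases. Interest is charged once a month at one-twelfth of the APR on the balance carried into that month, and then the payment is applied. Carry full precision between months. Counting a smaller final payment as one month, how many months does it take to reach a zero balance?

292 months

Monthly rate r = 17.4%/12 = 1.45% = 0.0145.
While 2% of the post-interest balance exceeds $30.00, each month B ← (B·(1+r))·(1 − 0.02), i.e. B shrinks by the factor (1+r)·0.98 = 0.99421.
This holds for months 1–205. Entering month 206 the balance is $1,471.84; 2% of the post-interest balance is now below $30.00, so the flat $30.00 minimum applies from here.
From month 206 a fixed $30.00 at rate r clears $1,471.84 in 87 more payments. Total: 205 + 87 = 292 months.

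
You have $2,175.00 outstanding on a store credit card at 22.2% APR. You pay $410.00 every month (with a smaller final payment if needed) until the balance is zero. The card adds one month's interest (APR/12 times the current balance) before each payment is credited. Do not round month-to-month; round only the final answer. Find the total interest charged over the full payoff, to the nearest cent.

Monthly rate r = 22.2%/12 = 1.85% = 0.0185.
Payoff takes n = ⌈−ln(1 − rB₀/P)/ln(1+r)⌉ = ⌈5.635⌉ = 6 payments; the last is $261.25.
Total paid = 5·$410.00 + $261.25 = $2,311.25.
Total interest = total paid − principal = $2,311.25 − $2,175.00 = $136.25.

$136.25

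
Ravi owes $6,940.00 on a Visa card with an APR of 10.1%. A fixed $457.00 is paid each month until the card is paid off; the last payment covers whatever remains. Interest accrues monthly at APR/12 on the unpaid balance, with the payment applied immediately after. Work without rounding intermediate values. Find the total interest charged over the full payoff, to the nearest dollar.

Monthly rate r = 10.1%/12 = 0.841667% = 0.00841667.
Payoff takes n = ⌈−ln(1 − rB₀/P)/ln(1+r)⌉ = ⌈16.316⌉ = 17 payments; the last is $144.97.
Total paid = 16·$457.00 + $144.97 = $7,456.97.
Total interest = total paid − principal = $7,456.97 − $6,940.00 = $516.97.

$517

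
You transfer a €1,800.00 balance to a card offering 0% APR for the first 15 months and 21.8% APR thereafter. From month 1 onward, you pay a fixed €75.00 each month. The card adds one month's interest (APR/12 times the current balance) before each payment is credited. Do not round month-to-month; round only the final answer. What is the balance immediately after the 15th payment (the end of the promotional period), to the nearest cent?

€675.00

Promo months 1–15 at r₀ = 0%/12 = 0; months 16+ at r₁ = 21.8%/12 = 0.0181667.
After month 15 (no interest yet): B = €1,800.00 − 15·€75.00 = €675.00.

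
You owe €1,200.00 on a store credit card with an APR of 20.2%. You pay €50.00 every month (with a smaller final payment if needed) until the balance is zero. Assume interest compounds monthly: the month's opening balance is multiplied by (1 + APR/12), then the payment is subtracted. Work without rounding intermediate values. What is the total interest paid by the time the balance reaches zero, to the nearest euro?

Monthly rate r = 20.2%/12 = 1.68333% = 0.0168333.
Payoff takes n = ⌈−ln(1 − rB₀/P)/ln(1+r)⌉ = ⌈31.001⌉ = 32 payments; the last is €0.07.
Total paid = 31·€50.00 + €0.07 = €1,550.07.
Total interest = total paid − principal = €1,550.07 − €1,200.00 = €350.07.

€350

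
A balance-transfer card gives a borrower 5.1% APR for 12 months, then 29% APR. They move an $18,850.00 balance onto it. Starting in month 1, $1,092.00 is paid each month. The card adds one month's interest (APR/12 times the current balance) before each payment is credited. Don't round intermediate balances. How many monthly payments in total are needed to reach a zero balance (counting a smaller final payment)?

19 months

Promo months 1–12 at r₀ = 5.1%/12 = 0.00425; months 13+ at r₁ = 29%/12 = 0.0241667.
After month 12: iterate B ← B·(1+r₀) − $1,092.00 for 12 months → $6,419.46.
Then at r₁ with $1,092.00/mo: n₂ = −ln(1 − r₁·B/P)/ln(1+r₁) ≈ 6.42 → 7 more payments.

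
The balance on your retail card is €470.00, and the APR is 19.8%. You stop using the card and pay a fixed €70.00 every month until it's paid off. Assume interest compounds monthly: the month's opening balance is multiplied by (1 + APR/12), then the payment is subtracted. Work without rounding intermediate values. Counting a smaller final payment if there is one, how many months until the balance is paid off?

Monthly rate r = 19.8%/12 = 1.65% = 0.0165.
Recurrence: B ← B·(1+r) − €70.00.
Month 1: interest €7.76; balance after payment €407.75.
Month 2: interest €6.73; balance after payment €344.48.
Closed form: n = −ln(1 − rB₀/P)/ln(1+r) = −ln(0.88921)/ln(1.0165) ≈ 7.175, so the balance reaches zero during payment 8.

8 months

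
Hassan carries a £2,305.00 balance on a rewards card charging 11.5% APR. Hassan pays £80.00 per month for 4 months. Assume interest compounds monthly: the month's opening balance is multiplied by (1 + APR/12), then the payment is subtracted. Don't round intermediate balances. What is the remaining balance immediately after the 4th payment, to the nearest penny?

Monthly rate r = 11.5%/12 = 0.958333% = 0.00958333.
Each month: B ← B·(1+r) − £80.00.
Month 1: interest £22.09; balance after payment £2,247.09.
Month 2: interest £21.53; balance after payment £2,188.62.
Month 3: interest £20.97; balance after payment £2,129.60.
Month 4: interest £20.41; balance after payment £2,070.01.

£2,070.01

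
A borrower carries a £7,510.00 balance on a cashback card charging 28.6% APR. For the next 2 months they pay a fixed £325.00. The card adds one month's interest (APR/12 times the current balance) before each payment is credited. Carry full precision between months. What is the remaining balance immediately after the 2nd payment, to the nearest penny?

£7,214.50

Monthly rate r = 28.6%/12 = 2.38333% = 0.0238333.
Each month: B ← B·(1+r) − £325.00.
Month 1: interest £178.99; balance after payment £7,363.99.
Month 2: interest £175.51; balance after payment £7,214.50.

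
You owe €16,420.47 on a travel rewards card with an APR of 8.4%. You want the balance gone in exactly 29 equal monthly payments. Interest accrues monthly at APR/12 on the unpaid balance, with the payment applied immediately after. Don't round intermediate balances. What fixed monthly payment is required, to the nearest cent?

€627.61

Monthly rate r = 8.4%/12 = 0.7% = 0.007.
Level-payment amortization: P = B₀·r / (1 − (1+r)^(−n)) = 16420.47·0.007 / (1 − 1.007^(−29)).
Denominator 1 − (1+r)^(−29) = 0.183144281.
P = 114.943 / 0.183144281 ≈ 627.61.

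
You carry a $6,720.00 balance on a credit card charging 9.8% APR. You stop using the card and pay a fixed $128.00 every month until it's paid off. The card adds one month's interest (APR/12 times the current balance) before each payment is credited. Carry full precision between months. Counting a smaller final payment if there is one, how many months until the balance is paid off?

Monthly rate r = 9.8%/12 = 0.816667% = 0.00816667.
Recurrence: B ← B·(1+r) − $128.00.
Month 1: interest $54.88; balance after payment $6,646.88.
Month 2: interest $54.28; balance after payment $6,573.16.
Closed form: n = −ln(1 − rB₀/P)/ln(1+r) = −ln(0.57125)/ln(1.00817) ≈ 68.842, so the balance reaches zero during payment 69.

69 payments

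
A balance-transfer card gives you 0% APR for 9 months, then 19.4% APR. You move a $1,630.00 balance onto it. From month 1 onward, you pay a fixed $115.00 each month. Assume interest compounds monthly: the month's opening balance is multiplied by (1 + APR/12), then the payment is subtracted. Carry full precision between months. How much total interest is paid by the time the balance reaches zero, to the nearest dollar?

Promo months 1–9 at r₀ = 0%/12 = 0; months 10+ at r₁ = 19.4%/12 = 0.0161667.
After month 9 (no interest yet): B = $1,630.00 − 9·$115.00 = $595.00.
Then at r₁ with $115.00/mo: n₂ = −ln(1 − r₁·B/P)/ln(1+r₁) ≈ 5.45 → 6 more payments.
Total paid = 14·$115.00 + $51.60 = $1,661.60; interest = $1,661.60 − $1,630.00 = $31.60.

$32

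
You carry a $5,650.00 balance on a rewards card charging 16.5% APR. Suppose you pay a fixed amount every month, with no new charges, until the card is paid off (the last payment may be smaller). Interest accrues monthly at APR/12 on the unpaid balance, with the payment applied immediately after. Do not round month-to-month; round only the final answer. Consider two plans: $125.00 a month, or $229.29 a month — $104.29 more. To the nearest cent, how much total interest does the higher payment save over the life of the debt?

Monthly rate r = 16.5%/12 = 1.375% = 0.01375.
At $125.00/mo: n = ⌈−ln(1 − rB₀/P)/ln(1+r)⌉ = 72 payments (last $17.86); total interest = total paid − $5,650.00 = $3,242.86.
At $229.29/mo: 31 payments (last $68.09); total interest $1,296.79.
Interest saved = $3,242.86 − $1,296.79 = $1,946.07.

$1,946.07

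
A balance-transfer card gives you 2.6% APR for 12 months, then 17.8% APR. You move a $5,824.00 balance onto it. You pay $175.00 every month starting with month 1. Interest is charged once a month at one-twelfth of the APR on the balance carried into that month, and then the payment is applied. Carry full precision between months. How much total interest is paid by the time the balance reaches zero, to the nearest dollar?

$974

Promo months 1–12 at r₀ = 2.6%/12 = 0.00216667; months 13+ at r₁ = 17.8%/12 = 0.0148333.
After month 12: iterate B ← B·(1+r₀) − $175.00 for 12 months → $3,852.03.
Then at r₁ with $175.00/mo: n₂ = −ln(1 − r₁·B/P)/ln(1+r₁) ≈ 26.84 → 27 more payments.
Total paid = 38·$175.00 + $148.04 = $6,798.04; interest = $6,798.04 − $5,824.00 = $974.04.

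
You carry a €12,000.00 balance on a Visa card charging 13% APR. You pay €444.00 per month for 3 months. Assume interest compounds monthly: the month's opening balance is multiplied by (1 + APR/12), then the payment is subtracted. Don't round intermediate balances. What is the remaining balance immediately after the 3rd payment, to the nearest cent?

€11,047.76

Monthly rate r = 13%/12 = 1.08333% = 0.0108333.
Each month: B ← B·(1+r) − €444.00.
Month 1: interest €130.00; balance after payment €11,686.00.
Month 2: interest €126.60; balance after payment €11,368.60.
Month 3: interest €123.16; balance after payment €11,047.76.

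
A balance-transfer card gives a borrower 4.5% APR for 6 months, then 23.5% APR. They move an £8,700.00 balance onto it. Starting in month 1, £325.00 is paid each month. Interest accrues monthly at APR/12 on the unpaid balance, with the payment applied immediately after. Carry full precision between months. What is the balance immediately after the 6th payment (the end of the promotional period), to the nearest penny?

£6,929.22

Promo months 1–6 at r₀ = 4.5%/12 = 0.00375; months 7+ at r₁ = 23.5%/12 = 0.0195833.
After month 6: iterate B ← B·(1+r₀) − £325.00 for 6 months → £6,929.22.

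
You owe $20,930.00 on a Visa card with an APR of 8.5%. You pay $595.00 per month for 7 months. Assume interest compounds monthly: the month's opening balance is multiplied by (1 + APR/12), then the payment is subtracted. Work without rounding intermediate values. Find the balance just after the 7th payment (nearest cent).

Monthly rate r = 8.5%/12 = 0.708333% = 0.00708333.
Each month: B ← B·(1+r) − $595.00.
Month 1: interest $148.25; balance after payment $20,483.25.
Month 2: interest $145.09; balance after payment $20,033.34.
Month 3: interest $141.90; balance after payment $19,580.25.
Month 4: interest $138.69; balance after payment $19,123.94.
Month 5: interest $135.46; balance after payment $18,664.40.
Month 6: interest $132.21; balance after payment $18,201.61.
Month 7: interest $128.93; balance after payment $17,735.54.

$17,735.54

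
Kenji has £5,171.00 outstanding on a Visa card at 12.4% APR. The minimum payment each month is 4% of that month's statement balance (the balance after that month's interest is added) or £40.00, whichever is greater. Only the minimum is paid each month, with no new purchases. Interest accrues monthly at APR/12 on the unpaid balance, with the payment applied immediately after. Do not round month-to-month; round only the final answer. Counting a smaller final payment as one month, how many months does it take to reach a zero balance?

Monthly rate r = 12.4%/12 = 1.03333% = 0.0103333.
While 4% of the post-interest balance exceeds £40.00, each month B ← (B·(1+r))·(1 − 0.04), i.e. B shrinks by the factor (1+r)·0.96 = 0.96992.
This holds for months 1–55. Entering month 56 the balance is £963.94; 4% of the post-interest balance is now below £40.00, so the flat £40.00 minimum applies from here.
From month 56 a fixed £40.00 at rate r clears £963.94 in 28 more payments. Total: 55 + 28 = 83 months.

83 months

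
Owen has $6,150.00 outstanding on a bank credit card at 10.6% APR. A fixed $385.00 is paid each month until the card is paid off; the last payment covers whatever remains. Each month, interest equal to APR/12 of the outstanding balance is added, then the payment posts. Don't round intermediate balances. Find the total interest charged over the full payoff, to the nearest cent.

Monthly rate r = 10.6%/12 = 0.883333% = 0.00883333.
Payoff takes n = ⌈−ln(1 − rB₀/P)/ln(1+r)⌉ = ⌈17.296⌉ = 18 payments; the last is $114.17.
Total paid = 17·$385.00 + $114.17 = $6,659.17.
Total interest = total paid − principal = $6,659.17 − $6,150.00 = $509.17.

$509.17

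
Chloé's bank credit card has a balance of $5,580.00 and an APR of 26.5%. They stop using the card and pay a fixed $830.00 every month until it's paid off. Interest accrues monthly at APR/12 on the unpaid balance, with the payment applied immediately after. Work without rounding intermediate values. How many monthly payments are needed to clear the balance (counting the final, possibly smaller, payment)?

8 months

Monthly rate r = 26.5%/12 = 2.20833% = 0.0220833.
Recurrence: B ← B·(1+r) − $830.00.
Month 1: interest $123.22; balance after payment $4,873.23.
Month 2: interest $107.62; balance after payment $4,150.84.
Closed form: n = −ln(1 − rB₀/P)/ln(1+r) = −ln(0.85154)/ln(1.02208) ≈ 7.358, so the balance reaches zero during payment 8.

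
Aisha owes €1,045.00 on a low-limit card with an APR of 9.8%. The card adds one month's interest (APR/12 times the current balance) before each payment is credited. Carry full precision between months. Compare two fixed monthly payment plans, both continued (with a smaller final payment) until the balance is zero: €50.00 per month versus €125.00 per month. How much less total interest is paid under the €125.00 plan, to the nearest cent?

Monthly rate r = 9.8%/12 = 0.816667% = 0.00816667.
At €50.00/mo: n = ⌈−ln(1 − rB₀/P)/ln(1+r)⌉ = 24 payments (last €0.51); total interest = total paid − €1,045.00 = €105.51.
At €125.00/mo: 9 payments (last €86.91); total interest €41.91.
Interest saved = €105.51 − €41.91 = €63.60.

€63.60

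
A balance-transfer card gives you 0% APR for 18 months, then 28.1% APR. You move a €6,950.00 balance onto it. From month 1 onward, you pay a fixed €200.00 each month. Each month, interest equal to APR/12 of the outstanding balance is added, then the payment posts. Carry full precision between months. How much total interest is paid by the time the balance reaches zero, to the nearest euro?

€953

Promo months 1–18 at r₀ = 0%/12 = 0; months 19+ at r₁ = 28.1%/12 = 0.0234167.
After month 18 (no interest yet): B = €6,950.00 − 18·€200.00 = €3,350.00.
Then at r₁ with €200.00/mo: n₂ = −ln(1 − r₁·B/P)/ln(1+r₁) ≈ 21.51 → 22 more payments.
Total paid = 39·€200.00 + €103.20 = €7,903.20; interest = €7,903.20 − €6,950.00 = €953.20.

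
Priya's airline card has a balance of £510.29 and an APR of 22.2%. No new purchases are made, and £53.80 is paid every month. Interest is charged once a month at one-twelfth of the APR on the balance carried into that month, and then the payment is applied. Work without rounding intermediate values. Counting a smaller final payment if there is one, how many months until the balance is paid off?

11 months

Monthly rate r = 22.2%/12 = 1.85% = 0.0185.
Recurrence: B ← B·(1+r) − £53.80.
Month 1: interest £9.44; balance after payment £465.93.
Month 2: interest £8.62; balance after payment £420.75.
Closed form: n = −ln(1 − rB₀/P)/ln(1+r) = −ln(0.82453)/ln(1.0185) ≈ 10.526, so the balance reaches zero during payment 11.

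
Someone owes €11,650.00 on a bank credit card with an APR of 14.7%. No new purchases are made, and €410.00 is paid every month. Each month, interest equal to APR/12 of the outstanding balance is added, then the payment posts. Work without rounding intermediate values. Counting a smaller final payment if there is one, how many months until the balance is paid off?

36 payments

Monthly rate r = 14.7%/12 = 1.225% = 0.01225.
Recurrence: B ← B·(1+r) − €410.00.
Month 1: interest €142.71; balance after payment €11,382.71.
Month 2: interest €139.44; balance after payment €11,112.15.
Closed form: n = −ln(1 − rB₀/P)/ln(1+r) = −ln(0.65192)/ln(1.01225) ≈ 35.139, so the balance reaches zero during payment 36.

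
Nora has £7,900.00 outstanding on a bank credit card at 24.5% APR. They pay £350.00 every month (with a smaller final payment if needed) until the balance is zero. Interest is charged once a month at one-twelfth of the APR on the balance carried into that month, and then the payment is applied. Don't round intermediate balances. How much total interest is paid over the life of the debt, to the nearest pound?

£2,798

Monthly rate r = 24.5%/12 = 2.04167% = 0.0204167.
Payoff takes n = ⌈−ln(1 − rB₀/P)/ln(1+r)⌉ = ⌈30.564⌉ = 31 payments; the last is £198.27.
Total paid = 30·£350.00 + £198.27 = £10,698.27.
Total interest = total paid − principal = £10,698.27 − £7,900.00 = £2,798.27.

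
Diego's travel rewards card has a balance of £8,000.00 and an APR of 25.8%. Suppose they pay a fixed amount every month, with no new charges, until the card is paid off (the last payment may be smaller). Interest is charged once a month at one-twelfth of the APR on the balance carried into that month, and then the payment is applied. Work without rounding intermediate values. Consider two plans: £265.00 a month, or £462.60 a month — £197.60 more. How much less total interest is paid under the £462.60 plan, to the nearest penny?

Monthly rate r = 25.8%/12 = 2.15% = 0.0215.
At £265.00/mo: n = ⌈−ln(1 − rB₀/P)/ln(1+r)⌉ = 50 payments (last £60.24); total interest = total paid − £8,000.00 = £5,045.24.
At £462.60/mo: 22 payments (last £396.40); total interest £2,111.00.
Interest saved = £5,045.24 − £2,111.00 = £2,934.24.

£2,934.24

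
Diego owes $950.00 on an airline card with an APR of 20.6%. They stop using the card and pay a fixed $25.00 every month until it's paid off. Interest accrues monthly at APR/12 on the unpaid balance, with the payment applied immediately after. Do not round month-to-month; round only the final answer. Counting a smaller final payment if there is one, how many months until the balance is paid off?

Monthly rate r = 20.6%/12 = 1.71667% = 0.0171667.
Recurrence: B ← B·(1+r) − $25.00.
Month 1: interest $16.31; balance after payment $941.31.
Month 2: interest $16.16; balance after payment $932.47.
Closed form: n = −ln(1 − rB₀/P)/ln(1+r) = −ln(0.34767)/ln(1.01717) ≈ 62.071, so the balance reaches zero during payment 63.

63 months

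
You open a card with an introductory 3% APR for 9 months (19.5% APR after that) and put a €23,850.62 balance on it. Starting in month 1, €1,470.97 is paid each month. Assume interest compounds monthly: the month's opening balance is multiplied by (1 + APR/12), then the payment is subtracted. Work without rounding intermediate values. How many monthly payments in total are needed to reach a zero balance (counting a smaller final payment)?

18 months

Promo months 1–9 at r₀ = 3%/12 = 0.0025; months 10+ at r₁ = 19.5%/12 = 0.01625.
After month 9: iterate B ← B·(1+r₀) − €1,470.97 for 9 months → €11,020.76.
Then at r₁ with €1,470.97/mo: n₂ = −ln(1 − r₁·B/P)/ln(1+r₁) ≈ 8.05 → 9 more payments.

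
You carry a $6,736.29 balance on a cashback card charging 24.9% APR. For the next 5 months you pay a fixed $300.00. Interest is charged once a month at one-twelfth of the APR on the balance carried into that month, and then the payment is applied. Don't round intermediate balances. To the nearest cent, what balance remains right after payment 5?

Monthly rate r = 24.9%/12 = 2.075% = 0.02075.
Each month: B ← B·(1+r) − $300.00.
Month 1: interest $139.78; balance after payment $6,576.07.
Month 2: interest $136.45; balance after payment $6,412.52.
Month 3: interest $133.06; balance after payment $6,245.58.
Month 4: interest $129.60; balance after payment $6,075.18.
Month 5: interest $126.06; balance after payment $5,901.24.

$5,901.24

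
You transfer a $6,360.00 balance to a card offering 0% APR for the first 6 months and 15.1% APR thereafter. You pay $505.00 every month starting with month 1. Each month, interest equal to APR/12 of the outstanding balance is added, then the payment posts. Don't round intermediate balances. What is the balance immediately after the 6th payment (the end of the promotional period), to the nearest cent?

$3,330.00

Promo months 1–6 at r₀ = 0%/12 = 0; months 7+ at r₁ = 15.1%/12 = 0.0125833.
After month 6 (no interest yet): B = $6,360.00 − 6·$505.00 = $3,330.00.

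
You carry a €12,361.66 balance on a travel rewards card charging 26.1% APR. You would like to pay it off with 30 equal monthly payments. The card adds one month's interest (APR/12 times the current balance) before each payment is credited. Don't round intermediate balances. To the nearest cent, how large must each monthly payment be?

Monthly rate r = 26.1%/12 = 2.175% = 0.02175.
Level-payment amortization: P = B₀·r / (1 − (1+r)^(−n)) = 12361.66·0.02175 / (1 − 1.02175^(−30)).
Denominator 1 − (1+r)^(−30) = 0.475602505.
P = 268.866 / 0.475602505 ≈ 565.32.

€565.32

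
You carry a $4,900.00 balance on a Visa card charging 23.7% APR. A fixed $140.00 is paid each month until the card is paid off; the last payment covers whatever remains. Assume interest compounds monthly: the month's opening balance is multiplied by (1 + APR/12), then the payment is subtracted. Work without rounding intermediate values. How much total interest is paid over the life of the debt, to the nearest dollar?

Monthly rate r = 23.7%/12 = 1.975% = 0.01975.
Payoff takes n = ⌈−ln(1 − rB₀/P)/ln(1+r)⌉ = ⌈60.091⌉ = 61 payments; the last is $12.81.
Total paid = 60·$140.00 + $12.81 = $8,412.81.
Total interest = total paid − principal = $8,412.81 − $4,900.00 = $3,512.81.

$3,513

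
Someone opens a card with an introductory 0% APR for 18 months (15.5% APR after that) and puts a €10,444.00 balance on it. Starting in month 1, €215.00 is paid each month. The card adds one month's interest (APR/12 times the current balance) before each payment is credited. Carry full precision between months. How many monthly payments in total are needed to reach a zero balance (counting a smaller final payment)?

58 payments

Promo months 1–18 at r₀ = 0%/12 = 0; months 19+ at r₁ = 15.5%/12 = 0.0129167.
After month 18 (no interest yet): B = €10,444.00 − 18·€215.00 = €6,574.00.
Then at r₁ with €215.00/mo: n₂ = −ln(1 − r₁·B/P)/ln(1+r₁) ≈ 39.15 → 40 more payments.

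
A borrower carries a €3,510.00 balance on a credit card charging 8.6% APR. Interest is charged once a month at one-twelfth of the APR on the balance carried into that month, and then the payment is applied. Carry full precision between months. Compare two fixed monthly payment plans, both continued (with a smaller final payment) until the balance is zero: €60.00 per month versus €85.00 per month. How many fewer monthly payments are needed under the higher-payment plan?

Monthly rate r = 8.6%/12 = 0.716667% = 0.00716667.
At €60.00/mo: n = ⌈−ln(1 − rB₀/P)/ln(1+r)⌉ = 77 payments (last €5.99); total interest = total paid − €3,510.00 = €1,055.99.
At €85.00/mo: 50 payments (last €11.69); total interest €666.69.
Payments saved = 77 − 50 = 27.

27 fewer payments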